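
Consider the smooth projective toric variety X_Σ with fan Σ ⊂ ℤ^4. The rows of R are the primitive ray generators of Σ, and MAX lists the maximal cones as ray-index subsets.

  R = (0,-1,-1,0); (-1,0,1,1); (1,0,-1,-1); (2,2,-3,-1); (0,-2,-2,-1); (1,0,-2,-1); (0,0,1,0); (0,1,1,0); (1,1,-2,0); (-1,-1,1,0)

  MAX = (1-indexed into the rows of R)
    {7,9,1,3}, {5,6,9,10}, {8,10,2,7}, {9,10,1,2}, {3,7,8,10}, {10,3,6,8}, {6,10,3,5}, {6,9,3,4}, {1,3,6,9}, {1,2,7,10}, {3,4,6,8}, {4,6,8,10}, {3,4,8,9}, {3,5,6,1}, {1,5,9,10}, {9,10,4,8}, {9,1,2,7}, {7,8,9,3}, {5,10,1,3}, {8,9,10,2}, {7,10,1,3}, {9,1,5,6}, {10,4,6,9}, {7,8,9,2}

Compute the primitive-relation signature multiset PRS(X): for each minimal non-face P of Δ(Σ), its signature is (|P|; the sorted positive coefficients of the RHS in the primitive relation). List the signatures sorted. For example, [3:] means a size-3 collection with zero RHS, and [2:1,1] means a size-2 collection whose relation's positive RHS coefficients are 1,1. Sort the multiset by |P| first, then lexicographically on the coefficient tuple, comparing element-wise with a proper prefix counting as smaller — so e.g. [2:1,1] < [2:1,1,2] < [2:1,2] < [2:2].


Minimal non-faces — 17 found among 10 rays, 24 max cones:

  • {1,8}:  v_{1} + v_{8} = 0 — sig = [2:]
  • {2,3}:  v_{2} + v_{3} = 0 — sig = [2:]
  • {6,7}:  v_{6} + v_{7} = v_{3} — sig = [2:1]
  • {1,4}:  v_{1} + v_{4} = v_{6} + v_{9} — sig = [2:1,1]
  • {2,6}:  v_{2} + v_{6} = v_{9} + v_{10} — sig = [2:1,1]
  • {5,8}:  v_{5} + v_{8} = v_{6} + v_{10} — sig = [2:1,1]
  • {4,7}:  v_{4} + v_{7} = v_{3} + v_{8} + v_{9} — sig = [2:1,1,1]
  • {5,7}:  v_{5} + v_{7} = v_{1} + v_{3} + v_{10} — sig = [2:1,1,1]
  • {2,4}:  v_{2} + v_{4} = v_{8} + 2·v_{9} + v_{10} — sig = [2:1,1,2]
  • {2,5}:  v_{2} + v_{5} = v_{1} + v_{9} + 2·v_{10} — sig = [2:1,1,2]
  • {4,5}:  v_{4} + v_{5} = 2·v_{6} + v_{9} + v_{10} — sig = [2:1,1,2]
  • {7,9,10}:  v_{7} + v_{9} + v_{10} = 0 — sig = [3:]
  • {1,6,10}:  v_{1} + v_{6} + v_{10} = v_{5} — sig = [3:1]
  • {3,9,10}:  v_{3} + v_{9} + v_{10} = v_{6} — sig = [3:1]
  • {6,8,9}:  v_{6} + v_{8} + v_{9} = v_{4} — sig = [3:1]
  • {3,4,10}:  v_{3} + v_{4} + v_{10} = 2·v_{6} + v_{8} — sig = [3:1,2]
  • {3,5,9}:  v_{3} + v_{5} + v_{9} = v_{1} + 2·v_{6} — sig = [3:1,2]

so the primitive-relation signature multiset is
    |P|=2: 11 collections, coeffs (), (), (1), (1,1), (1,1), (1,1), (1,1,1), (1,1,1), (1,1,2), (1,1,2), (1,1,2)
    |P|=3: 6 collections, coeffs (), (1), (1), (1), (1,2), (1,2)


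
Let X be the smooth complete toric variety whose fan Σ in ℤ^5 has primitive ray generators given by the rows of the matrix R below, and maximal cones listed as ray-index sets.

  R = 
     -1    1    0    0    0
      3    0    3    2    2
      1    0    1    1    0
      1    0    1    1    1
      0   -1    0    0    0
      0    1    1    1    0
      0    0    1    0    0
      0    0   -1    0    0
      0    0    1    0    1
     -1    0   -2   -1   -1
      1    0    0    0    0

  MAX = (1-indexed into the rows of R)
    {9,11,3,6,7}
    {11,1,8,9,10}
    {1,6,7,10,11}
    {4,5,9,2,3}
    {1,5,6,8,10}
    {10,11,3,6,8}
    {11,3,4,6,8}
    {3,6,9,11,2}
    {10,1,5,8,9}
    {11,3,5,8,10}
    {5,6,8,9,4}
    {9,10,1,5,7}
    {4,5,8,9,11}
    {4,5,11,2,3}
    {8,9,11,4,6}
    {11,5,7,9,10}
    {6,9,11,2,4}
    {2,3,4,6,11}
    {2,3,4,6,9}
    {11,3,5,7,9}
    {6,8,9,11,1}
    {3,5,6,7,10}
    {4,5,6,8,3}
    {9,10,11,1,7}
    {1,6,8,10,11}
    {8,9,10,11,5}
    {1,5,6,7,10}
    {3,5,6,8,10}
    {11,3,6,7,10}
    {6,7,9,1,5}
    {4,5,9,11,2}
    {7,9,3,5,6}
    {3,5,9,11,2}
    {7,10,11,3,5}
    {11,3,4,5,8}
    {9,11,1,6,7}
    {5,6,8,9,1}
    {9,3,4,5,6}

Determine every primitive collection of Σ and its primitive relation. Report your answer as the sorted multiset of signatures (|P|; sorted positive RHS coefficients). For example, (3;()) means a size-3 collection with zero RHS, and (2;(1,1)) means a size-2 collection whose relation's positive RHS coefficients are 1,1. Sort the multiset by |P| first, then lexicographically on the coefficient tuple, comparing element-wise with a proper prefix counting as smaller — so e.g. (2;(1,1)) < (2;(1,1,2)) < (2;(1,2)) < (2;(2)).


Δ(Σ) — 11 vertices, 16 min non-faces:

  P = {7,8}:  v_{7} + v_{8} = 0  so sig = (2;())
  P = {1,3}:  v_{1} + v_{3} = v_{6}  so sig = (2;(1))
  P = {4,10}:  v_{4} + v_{10} = v_{8}  so sig = (2;(1))
  P = {2,10}:  v_{2} + v_{10} = v_{4} + v_{11}  so sig = (2;(1,1))
  P = {4,7}:  v_{4} + v_{7} = v_{3} + v_{9}  so sig = (2;(1,1))
  P = {1,4}:  v_{1} + v_{4} = v_{6} + v_{8} + v_{9}  so sig = (2;(1,1,1))
  P = {1,2}:  v_{1} + v_{2} = v_{4} + v_{6} + v_{9} + v_{11}  so sig = (2;(1,1,1,1))
  P = {2,8}:  v_{2} + v_{8} = 2·v_{4} + v_{11}  so sig = (2;(1,2))
  P = {2,7}:  v_{2} + v_{7} = 2·v_{3} + 2·v_{9} + v_{11}  so sig = (2;(1,2,2))
  P = {1,5,11}:  v_{1} + v_{5} + v_{11} = 0  so sig = (3;())
  P = {3,9,10}:  v_{3} + v_{9} + v_{10} = 0  so sig = (3;())
  P = {3,8,9}:  v_{3} + v_{8} + v_{9} = v_{4}  so sig = (3;(1))
  P = {5,6,11}:  v_{5} + v_{6} + v_{11} = v_{3}  so sig = (3;(1))
  P = {6,9,10}:  v_{6} + v_{9} + v_{10} = v_{1}  so sig = (3;(1))
  P = {2,5,6}:  v_{2} + v_{5} + v_{6} = 2·v_{3} + v_{4} + v_{9}  so sig = (3;(1,1,2))
  P = {3,4,9,11}:  v_{3} + v_{4} + v_{9} + v_{11} = v_{2}  so sig = (4;(1))

Hence PRS(X_Σ) =
    (2;())
    (2;(1))
    (2;(1))
    (2;(1,1))
    (2;(1,1))
    (2;(1,1,1))
    (2;(1,1,1,1))
    (2;(1,2))
    (2;(1,2,2))
    (3;())
    (3;())
    (3;(1))
    (3;(1))
    (3;(1))
    (3;(1,1,2))
    (4;(1))


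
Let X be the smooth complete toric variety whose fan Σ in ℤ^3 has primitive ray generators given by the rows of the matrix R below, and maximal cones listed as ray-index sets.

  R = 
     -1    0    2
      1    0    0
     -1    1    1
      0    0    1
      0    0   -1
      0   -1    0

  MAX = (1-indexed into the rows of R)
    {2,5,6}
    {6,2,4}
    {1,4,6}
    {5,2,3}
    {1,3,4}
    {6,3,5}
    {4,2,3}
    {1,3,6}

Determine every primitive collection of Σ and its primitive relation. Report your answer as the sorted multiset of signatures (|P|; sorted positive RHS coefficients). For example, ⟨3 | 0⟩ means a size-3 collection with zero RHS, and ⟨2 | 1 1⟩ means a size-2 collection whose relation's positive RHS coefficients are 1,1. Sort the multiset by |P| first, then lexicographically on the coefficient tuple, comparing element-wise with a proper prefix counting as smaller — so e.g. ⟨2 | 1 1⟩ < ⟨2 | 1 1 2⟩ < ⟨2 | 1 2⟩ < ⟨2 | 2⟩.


5 collections generate NE(X_Σ); each relation:

  {4,5}:  v_{4} + v_{5} = 0  ⟹  sig = ⟨2 | 0⟩
  {1,5}:  v_{1} + v_{5} = v_{3} + v_{6}  ⟹  sig = ⟨2 | 1 1⟩
  {1,2}:  v_{1} + v_{2} = 2·v_{4}  ⟹  sig = ⟨2 | 2⟩
  {2,3,6}:  v_{2} + v_{3} + v_{6} = v_{4}  ⟹  sig = ⟨3 | 1⟩
  {3,4,6}:  v_{3} + v_{4} + v_{6} = v_{1}  ⟹  sig = ⟨3 | 1⟩

so the primitive-relation signature multiset is
    |P|=2: 3 collections, coeffs (), (1,1), (2)
    |P|=3: 2 collections, coeffs (1), (1)


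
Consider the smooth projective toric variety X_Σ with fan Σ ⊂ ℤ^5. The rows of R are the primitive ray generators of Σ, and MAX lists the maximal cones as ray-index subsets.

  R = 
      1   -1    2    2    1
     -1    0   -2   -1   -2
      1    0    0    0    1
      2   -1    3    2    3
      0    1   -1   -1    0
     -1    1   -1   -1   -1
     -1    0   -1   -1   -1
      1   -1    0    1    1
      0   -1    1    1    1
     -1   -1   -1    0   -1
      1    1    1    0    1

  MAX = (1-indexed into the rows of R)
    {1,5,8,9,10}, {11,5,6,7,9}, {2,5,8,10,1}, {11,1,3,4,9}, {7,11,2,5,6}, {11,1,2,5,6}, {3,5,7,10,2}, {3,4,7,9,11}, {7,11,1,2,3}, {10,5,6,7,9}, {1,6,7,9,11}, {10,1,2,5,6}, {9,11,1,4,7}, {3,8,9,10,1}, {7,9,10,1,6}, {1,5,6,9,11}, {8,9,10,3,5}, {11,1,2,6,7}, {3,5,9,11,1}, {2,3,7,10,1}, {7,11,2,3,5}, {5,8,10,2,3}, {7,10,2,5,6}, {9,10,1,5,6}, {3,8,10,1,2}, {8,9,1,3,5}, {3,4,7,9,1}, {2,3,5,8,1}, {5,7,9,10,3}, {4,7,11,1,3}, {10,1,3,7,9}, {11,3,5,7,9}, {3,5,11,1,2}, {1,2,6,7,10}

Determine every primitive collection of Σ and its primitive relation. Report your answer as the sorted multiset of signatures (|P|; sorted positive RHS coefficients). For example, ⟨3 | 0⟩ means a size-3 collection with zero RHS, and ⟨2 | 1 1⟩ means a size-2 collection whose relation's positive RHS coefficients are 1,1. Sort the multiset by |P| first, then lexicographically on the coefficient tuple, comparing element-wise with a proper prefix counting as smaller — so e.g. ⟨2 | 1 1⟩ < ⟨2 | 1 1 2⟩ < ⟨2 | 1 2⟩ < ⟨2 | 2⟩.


Primitive collections (14):

  P = {10,11}:  v_{10} + v_{11} = 0  so sig = ⟨2 | 0⟩
  P = {2,9}:  v_{2} + v_{9} = v_{10}  so sig = ⟨2 | 1⟩
  P = {3,6}:  v_{3} + v_{6} = v_{5}  so sig = ⟨2 | 1⟩
  P = {4,6}:  v_{4} + v_{6} = v_{9} + v_{11}  so sig = ⟨2 | 1 1⟩
  P = {7,8}:  v_{7} + v_{8} = v_{3} + v_{10}  so sig = ⟨2 | 1 1⟩
  P = {2,4}:  v_{2} + v_{4} = v_{1} + v_{3} + v_{7}  so sig = ⟨2 | 1 1 1⟩
  P = {4,5}:  v_{4} + v_{5} = v_{3} + v_{9} + v_{11}  so sig = ⟨2 | 1 1 1⟩
  P = {8,11}:  v_{8} + v_{11} = v_{1} + v_{3} + v_{5}  so sig = ⟨2 | 1 1 1⟩
  P = {4,10}:  v_{4} + v_{10} = v_{1} + v_{3} + v_{7} + v_{9}  so sig = ⟨2 | 1 1 1 1⟩
  P = {4,8}:  v_{4} + v_{8} = v_{1} + 2·v_{3} + v_{9}  so sig = ⟨2 | 1 1 2⟩
  P = {6,8}:  v_{6} + v_{8} = v_{1} + 2·v_{5} + v_{10}  so sig = ⟨2 | 1 1 2⟩
  P = {1,5,7}:  v_{1} + v_{5} + v_{7} = 0  so sig = ⟨3 | 0⟩
  P = {1,3,5,10}:  v_{1} + v_{3} + v_{5} + v_{10} = v_{8}  so sig = ⟨4 | 1⟩
  P = {1,3,7,9,11}:  v_{1} + v_{3} + v_{7} + v_{9} + v_{11} = v_{4}  so sig = ⟨5 | 1⟩

Sorted signature multiset PRS(X):
[⟨2 | 0⟩, ⟨2 | 1⟩, ⟨2 | 1⟩, ⟨2 | 1 1⟩, ⟨2 | 1 1⟩, ⟨2 | 1 1 1⟩, ⟨2 | 1 1 1⟩, ⟨2 | 1 1 1⟩, ⟨2 | 1 1 1 1⟩, ⟨2 | 1 1 2⟩, ⟨2 | 1 1 2⟩, ⟨3 | 0⟩, ⟨4 | 1⟩, ⟨5 | 1⟩]


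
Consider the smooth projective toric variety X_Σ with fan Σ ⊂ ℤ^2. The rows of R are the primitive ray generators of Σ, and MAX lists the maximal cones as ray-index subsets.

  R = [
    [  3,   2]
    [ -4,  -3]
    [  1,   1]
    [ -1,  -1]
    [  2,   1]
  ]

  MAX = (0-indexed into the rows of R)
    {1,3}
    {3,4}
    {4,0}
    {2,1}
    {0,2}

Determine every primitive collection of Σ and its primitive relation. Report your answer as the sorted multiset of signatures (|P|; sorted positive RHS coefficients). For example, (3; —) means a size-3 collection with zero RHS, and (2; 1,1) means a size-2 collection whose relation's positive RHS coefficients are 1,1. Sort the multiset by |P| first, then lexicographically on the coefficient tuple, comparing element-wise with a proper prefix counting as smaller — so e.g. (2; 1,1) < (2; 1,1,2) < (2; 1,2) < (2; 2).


Σ has 5 primitive collections:

  P={2,3}:  v_{2} + v_{3} = 0  so sig = (2; —)
  P={0,1}:  v_{0} + v_{1} = v_{3}  so sig = (2; 1)
  P={0,3}:  v_{0} + v_{3} = v_{4}  so sig = (2; 1)
  P={2,4}:  v_{2} + v_{4} = v_{0}  so sig = (2; 1)
  P={1,4}:  v_{1} + v_{4} = 2·v_{3}  so sig = (2; 2)

so the primitive-relation signature multiset is
{ (2; —),  (2; 1) ×3,  (2; 2) }


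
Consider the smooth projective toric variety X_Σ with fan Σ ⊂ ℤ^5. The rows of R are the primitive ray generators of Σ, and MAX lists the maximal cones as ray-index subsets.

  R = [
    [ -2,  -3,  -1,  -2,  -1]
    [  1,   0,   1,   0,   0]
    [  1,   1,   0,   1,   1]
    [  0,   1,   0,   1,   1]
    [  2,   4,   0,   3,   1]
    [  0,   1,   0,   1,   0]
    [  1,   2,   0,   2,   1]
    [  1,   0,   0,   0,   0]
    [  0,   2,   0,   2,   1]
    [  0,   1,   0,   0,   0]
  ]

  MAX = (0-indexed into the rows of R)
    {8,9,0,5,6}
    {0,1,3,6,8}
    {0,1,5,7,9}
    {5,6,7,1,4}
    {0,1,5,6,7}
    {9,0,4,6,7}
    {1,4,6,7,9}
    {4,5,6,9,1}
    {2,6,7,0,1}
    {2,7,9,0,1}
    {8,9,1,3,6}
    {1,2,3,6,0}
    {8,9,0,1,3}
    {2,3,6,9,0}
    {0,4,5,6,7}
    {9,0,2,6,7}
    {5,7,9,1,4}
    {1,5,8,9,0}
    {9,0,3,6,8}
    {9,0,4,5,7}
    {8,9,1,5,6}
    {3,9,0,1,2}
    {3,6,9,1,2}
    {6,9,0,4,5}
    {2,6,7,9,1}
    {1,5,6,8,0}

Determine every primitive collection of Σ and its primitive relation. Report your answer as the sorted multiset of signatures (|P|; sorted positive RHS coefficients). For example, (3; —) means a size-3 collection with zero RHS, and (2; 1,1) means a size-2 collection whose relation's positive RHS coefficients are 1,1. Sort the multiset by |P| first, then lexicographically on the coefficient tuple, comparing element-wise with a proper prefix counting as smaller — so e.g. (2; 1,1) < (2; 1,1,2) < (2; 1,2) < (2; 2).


Σ has 11 primitive collections:

  P = {2,5}:  v_{2} + v_{5} = v_{6}  ⇒ sig = (2; 1)
  P = {3,5}:  v_{3} + v_{5} = v_{8}  ⇒ sig = (2; 1)
  P = {3,7}:  v_{3} + v_{7} = v_{2}  ⇒ sig = (2; 1)
  P = {7,8}:  v_{7} + v_{8} = v_{6}  ⇒ sig = (2; 1)
  P = {2,8}:  v_{2} + v_{8} = v_{3} + v_{6}  ⇒ sig = (2; 1,1)
  P = {2,4}:  v_{2} + v_{4} = 2·v_{6} + v_{7} + v_{9}  ⇒ sig = (2; 1,1,2)
  P = {4,8}:  v_{4} + v_{8} = v_{5} + 2·v_{6} + v_{9}  ⇒ sig = (2; 1,1,2)
  P = {3,4}:  v_{3} + v_{4} = 2·v_{6} + v_{9}  ⇒ sig = (2; 1,2)
  P = {0,1,4}:  v_{0} + v_{1} + v_{4} = v_{5} + v_{7}  ⇒ sig = (3; 1,1)
  P = {0,1,6,9}:  v_{0} + v_{1} + v_{6} + v_{9} = 0  ⇒ sig = (4; —)
  P = {5,6,7,9}:  v_{5} + v_{6} + v_{7} + v_{9} = v_{4}  ⇒ sig = (4; 1)

Sorted signature multiset PRS(X):
{ (2; 1) ×4,  (2; 1,1),  (2; 1,1,2) ×2,  (2; 1,2),  (3; 1,1),  (4; —),  (4; 1) }


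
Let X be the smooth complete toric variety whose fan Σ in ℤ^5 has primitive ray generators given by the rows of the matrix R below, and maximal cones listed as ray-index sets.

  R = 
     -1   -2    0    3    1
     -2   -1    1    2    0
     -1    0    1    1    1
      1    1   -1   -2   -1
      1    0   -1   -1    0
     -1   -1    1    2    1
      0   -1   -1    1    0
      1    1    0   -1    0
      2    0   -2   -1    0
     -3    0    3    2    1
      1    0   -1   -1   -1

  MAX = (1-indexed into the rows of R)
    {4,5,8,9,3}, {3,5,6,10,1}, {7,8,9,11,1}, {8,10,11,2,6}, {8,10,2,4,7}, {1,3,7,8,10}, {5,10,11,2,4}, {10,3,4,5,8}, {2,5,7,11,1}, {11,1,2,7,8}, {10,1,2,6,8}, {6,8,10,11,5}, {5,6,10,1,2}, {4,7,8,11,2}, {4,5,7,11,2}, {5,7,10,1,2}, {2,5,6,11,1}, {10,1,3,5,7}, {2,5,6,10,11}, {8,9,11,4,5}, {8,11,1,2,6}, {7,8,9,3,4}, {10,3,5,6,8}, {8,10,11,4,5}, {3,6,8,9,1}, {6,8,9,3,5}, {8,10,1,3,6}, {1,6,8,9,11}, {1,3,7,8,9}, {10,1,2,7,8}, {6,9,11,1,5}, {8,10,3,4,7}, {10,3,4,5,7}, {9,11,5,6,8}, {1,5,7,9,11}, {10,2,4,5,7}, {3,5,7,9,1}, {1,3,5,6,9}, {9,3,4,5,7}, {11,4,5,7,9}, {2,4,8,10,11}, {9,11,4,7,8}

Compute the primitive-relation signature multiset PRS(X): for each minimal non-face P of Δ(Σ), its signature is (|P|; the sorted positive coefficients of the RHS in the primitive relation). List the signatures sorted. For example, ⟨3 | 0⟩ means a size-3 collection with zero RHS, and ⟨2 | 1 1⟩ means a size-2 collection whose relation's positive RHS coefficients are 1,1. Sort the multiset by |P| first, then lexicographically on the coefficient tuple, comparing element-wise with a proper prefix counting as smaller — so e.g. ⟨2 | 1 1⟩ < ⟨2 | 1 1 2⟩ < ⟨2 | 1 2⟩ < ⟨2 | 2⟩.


12 collections generate NE(X_Σ); each relation:

  P = {3,11}:  v_{3} + v_{11} = 0  ⇒ sig = ⟨2 | 0⟩
  P = {4,6}:  v_{4} + v_{6} = 0  ⇒ sig = ⟨2 | 0⟩
  P = {1,4}:  v_{1} + v_{4} = v_{7}  ⇒ sig = ⟨2 | 1⟩
  P = {2,9}:  v_{2} + v_{9} = v_{7}  ⇒ sig = ⟨2 | 1⟩
  P = {6,7}:  v_{6} + v_{7} = v_{1}  ⇒ sig = ⟨2 | 1⟩
  P = {9,10}:  v_{9} + v_{10} = v_{3}  ⇒ sig = ⟨2 | 1⟩
  P = {2,3}:  v_{2} + v_{3} = v_{7} + v_{10}  ⇒ sig = ⟨2 | 1 1⟩
  P = {2,5,8}:  v_{2} + v_{5} + v_{8} = 0  ⇒ sig = ⟨3 | 0⟩
  P = {5,7,8}:  v_{5} + v_{7} + v_{8} = v_{9}  ⇒ sig = ⟨3 | 1⟩
  P = {7,10,11}:  v_{7} + v_{10} + v_{11} = v_{2}  ⇒ sig = ⟨3 | 1⟩
  P = {1,5,8}:  v_{1} + v_{5} + v_{8} = v_{6} + v_{9}  ⇒ sig = ⟨3 | 1 1⟩
  P = {1,10,11}:  v_{1} + v_{10} + v_{11} = v_{2} + v_{6}  ⇒ sig = ⟨3 | 1 1⟩

so the primitive-relation signature multiset is
{ ⟨2 | 0⟩ ×2,  ⟨2 | 1⟩ ×4,  ⟨2 | 1 1⟩,  ⟨3 | 0⟩,  ⟨3 | 1⟩ ×2,  ⟨3 | 1 1⟩ ×2 }


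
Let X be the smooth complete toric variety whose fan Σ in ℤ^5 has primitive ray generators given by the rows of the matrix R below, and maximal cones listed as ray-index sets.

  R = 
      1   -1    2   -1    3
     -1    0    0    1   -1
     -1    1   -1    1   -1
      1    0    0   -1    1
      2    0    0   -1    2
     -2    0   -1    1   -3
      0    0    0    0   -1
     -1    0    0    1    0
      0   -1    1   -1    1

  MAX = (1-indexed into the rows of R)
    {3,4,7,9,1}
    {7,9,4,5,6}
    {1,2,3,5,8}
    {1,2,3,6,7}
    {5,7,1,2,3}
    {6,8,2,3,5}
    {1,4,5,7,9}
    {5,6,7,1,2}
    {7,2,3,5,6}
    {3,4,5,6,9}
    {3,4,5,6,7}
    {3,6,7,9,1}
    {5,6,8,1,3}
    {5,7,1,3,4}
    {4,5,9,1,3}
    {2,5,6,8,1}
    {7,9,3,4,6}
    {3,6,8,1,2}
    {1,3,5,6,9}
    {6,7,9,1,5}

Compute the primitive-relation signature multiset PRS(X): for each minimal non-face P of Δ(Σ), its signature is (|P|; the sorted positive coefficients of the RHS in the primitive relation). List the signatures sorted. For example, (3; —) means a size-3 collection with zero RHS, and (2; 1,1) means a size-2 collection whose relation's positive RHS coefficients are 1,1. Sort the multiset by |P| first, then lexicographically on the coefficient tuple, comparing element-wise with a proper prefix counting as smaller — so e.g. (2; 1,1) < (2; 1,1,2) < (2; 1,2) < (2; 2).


Σ has 9 primitive collections:

  • {2,4}:  v_{2} + v_{4} = 0  ⟹  sig = (2; —)
  • {7,8}:  v_{7} + v_{8} = v_{2}  ⟹  sig = (2; 1)
  • {2,9}:  v_{2} + v_{9} = v_{1} + v_{6}  ⟹  sig = (2; 1,1)
  • {4,8}:  v_{4} + v_{8} = v_{1} + v_{3} + v_{5} + v_{6}  ⟹  sig = (2; 1,1,1,1)
  • {8,9}:  v_{8} + v_{9} = 2·v_{1} + v_{3} + v_{5} + 2·v_{6}  ⟹  sig = (2; 1,1,2,2)
  • {1,4,6}:  v_{1} + v_{4} + v_{6} = v_{9}  ⟹  sig = (3; 1)
  • {3,5,7,9}:  v_{3} + v_{5} + v_{7} + v_{9} = v_{4}  ⟹  sig = (4; 1)
  • {1,3,5,6,7}:  v_{1} + v_{3} + v_{5} + v_{6} + v_{7} = 0  ⟹  sig = (5; —)
  • {1,2,3,5,6}:  v_{1} + v_{2} + v_{3} + v_{5} + v_{6} = v_{8}  ⟹  sig = (5; 1)

Hence PRS(X_Σ) =
{ (2; —),  (2; 1),  (2; 1,1),  (2; 1,1,1,1),  (2; 1,1,2,2),  (3; 1),  (4; 1),  (5; —),  (5; 1) }


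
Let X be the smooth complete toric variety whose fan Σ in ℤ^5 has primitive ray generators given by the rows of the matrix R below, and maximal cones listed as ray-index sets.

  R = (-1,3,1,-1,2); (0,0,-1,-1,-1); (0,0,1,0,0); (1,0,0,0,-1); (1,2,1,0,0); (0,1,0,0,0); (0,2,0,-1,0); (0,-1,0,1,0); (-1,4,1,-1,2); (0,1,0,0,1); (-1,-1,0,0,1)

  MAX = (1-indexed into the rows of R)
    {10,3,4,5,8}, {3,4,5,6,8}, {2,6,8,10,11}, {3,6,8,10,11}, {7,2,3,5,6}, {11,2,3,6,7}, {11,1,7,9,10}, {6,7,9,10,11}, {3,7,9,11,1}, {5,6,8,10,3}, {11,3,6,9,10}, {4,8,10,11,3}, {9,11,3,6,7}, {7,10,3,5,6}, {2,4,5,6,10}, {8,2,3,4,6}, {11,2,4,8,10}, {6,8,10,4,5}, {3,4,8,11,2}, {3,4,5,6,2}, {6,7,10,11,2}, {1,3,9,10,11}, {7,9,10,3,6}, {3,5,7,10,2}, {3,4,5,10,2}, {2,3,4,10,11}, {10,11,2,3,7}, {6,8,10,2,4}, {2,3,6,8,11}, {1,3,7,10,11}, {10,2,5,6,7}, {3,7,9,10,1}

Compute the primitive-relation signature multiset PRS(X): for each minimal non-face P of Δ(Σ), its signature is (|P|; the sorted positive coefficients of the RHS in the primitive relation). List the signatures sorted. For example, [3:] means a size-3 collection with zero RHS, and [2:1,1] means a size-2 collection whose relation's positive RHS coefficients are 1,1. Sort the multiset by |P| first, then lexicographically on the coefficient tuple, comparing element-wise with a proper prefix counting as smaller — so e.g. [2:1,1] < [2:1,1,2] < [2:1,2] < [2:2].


The 19 primitive collections of Σ (r=11, n=5):

  P = {1,6}:  v_{1} + v_{6} = v_{9} — sig = [2:1]
  P = {7,8}:  v_{7} + v_{8} = v_{6} — sig = [2:1]
  P = {4,7}:  v_{4} + v_{7} = v_{2} + v_{5} — sig = [2:1,1]
  P = {5,11}:  v_{5} + v_{11} = v_{3} + v_{10} — sig = [2:1,1]
  P = {1,4}:  v_{1} + v_{4} = v_{3} + v_{7} + v_{10} — sig = [2:1,1,1]
  P = {4,9}:  v_{4} + v_{9} = v_{3} + v_{6} + v_{7} + v_{10} — sig = [2:1,1,1,1]
  P = {1,8}:  v_{1} + v_{8} = v_{3} + 2·v_{6} + v_{10} + v_{11} — sig = [2:1,1,1,2]
  P = {8,9}:  v_{8} + v_{9} = v_{3} + 3·v_{6} + v_{10} + v_{11} — sig = [2:1,1,1,3]
  P = {2,9}:  v_{2} + v_{9} = v_{6} + 2·v_{7} + v_{11} — sig = [2:1,1,2]
  P = {1,5}:  v_{1} + v_{5} = 2·v_{3} + v_{6} + v_{7} + 2·v_{10} — sig = [2:1,1,2,2]
  P = {1,2}:  v_{1} + v_{2} = 2·v_{7} + v_{11} — sig = [2:1,2]
  P = {5,9}:  v_{5} + v_{9} = 2·v_{3} + 2·v_{6} + v_{7} + 2·v_{10} — sig = [2:1,2,2,2]
  P = {4,6,11}:  v_{4} + v_{6} + v_{11} = 0 — sig = [3:]
  P = {2,5,8}:  v_{2} + v_{5} + v_{8} = v_{4} + v_{6} — sig = [3:1,1]
  P = {2,3,8,10}:  v_{2} + v_{3} + v_{8} + v_{10} = 0 — sig = [4:]
  P = {2,3,6,10}:  v_{2} + v_{3} + v_{6} + v_{10} = v_{7} — sig = [4:1]
  P = {3,4,6,10}:  v_{3} + v_{4} + v_{6} + v_{10} = v_{5} — sig = [4:1]
  P = {3,6,7,10,11}:  v_{3} + v_{6} + v_{7} + v_{10} + v_{11} = v_{1} — sig = [5:1]
  P = {3,7,9,10,11}:  v_{3} + v_{7} + v_{9} + v_{10} + v_{11} = 2·v_{1} — sig = [5:2]

so the primitive-relation signature multiset is
    |P|=2: 12 collections, coeffs (1), (1), (1,1), (1,1), (1,1,1), (1,1,1,1), (1,1,1,2), (1,1,1,3), (1,1,2), (1,1,2,2), (1,2), (1,2,2,2)
    |P|=3: 2 collections, coeffs (), (1,1)
    |P|=4: 3 collections, coeffs (), (1), (1)
    |P|=5: 2 collections, coeffs (1), (2)


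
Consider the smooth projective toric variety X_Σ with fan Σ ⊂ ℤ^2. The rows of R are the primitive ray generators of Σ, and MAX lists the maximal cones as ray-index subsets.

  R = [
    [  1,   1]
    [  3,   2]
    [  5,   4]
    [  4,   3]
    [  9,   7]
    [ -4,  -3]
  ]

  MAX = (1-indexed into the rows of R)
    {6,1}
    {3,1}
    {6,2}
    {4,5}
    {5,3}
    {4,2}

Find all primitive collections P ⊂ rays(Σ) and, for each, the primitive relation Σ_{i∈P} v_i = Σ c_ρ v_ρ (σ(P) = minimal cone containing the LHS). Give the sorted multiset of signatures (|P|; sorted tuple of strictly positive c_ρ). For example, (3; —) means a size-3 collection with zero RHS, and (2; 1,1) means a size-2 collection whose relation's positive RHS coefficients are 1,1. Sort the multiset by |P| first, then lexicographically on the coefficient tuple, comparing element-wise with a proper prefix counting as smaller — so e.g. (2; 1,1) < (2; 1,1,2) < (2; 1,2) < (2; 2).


Σ has 9 primitive collections:

  • {4,6}:  v_{4} + v_{6} = 0 — sig = (2; —)
  • {1,2}:  v_{1} + v_{2} = v_{4} — sig = (2; 1)
  • {1,4}:  v_{1} + v_{4} = v_{3} — sig = (2; 1)
  • {3,4}:  v_{3} + v_{4} = v_{5} — sig = (2; 1)
  • {3,6}:  v_{3} + v_{6} = v_{1} — sig = (2; 1)
  • {5,6}:  v_{5} + v_{6} = v_{3} — sig = (2; 1)
  • {1,5}:  v_{1} + v_{5} = 2·v_{3} — sig = (2; 2)
  • {2,3}:  v_{2} + v_{3} = 2·v_{4} — sig = (2; 2)
  • {2,5}:  v_{2} + v_{5} = 3·v_{4} — sig = (2; 3)

Signatures (|P|; sorted positive RHS coefficients), sorted:
    (2; —)
    (2; 1)
    (2; 1)
    (2; 1)
    (2; 1)
    (2; 1)
    (2; 2)
    (2; 2)
    (2; 3)


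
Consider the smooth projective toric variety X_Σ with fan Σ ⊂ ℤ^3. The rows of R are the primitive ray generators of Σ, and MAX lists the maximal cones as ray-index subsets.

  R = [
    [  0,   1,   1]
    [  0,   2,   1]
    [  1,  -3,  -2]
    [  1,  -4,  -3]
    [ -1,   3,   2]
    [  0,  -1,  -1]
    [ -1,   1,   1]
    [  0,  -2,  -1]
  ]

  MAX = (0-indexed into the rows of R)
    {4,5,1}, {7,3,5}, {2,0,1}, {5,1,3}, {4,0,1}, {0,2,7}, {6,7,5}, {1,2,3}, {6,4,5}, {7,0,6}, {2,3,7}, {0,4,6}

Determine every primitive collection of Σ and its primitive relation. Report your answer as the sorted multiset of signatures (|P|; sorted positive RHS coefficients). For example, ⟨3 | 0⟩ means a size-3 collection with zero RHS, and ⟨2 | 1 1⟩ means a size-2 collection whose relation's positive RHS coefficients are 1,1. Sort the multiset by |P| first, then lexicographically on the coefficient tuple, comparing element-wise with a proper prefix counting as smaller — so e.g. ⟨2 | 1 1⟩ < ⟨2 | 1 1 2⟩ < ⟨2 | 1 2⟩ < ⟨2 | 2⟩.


Minimal non-faces — 10 found among 8 rays, 12 max cones:

  P={0,5}:  v_{0} + v_{5} = 0 ; sig = ⟨2 | 0⟩
  P={1,7}:  v_{1} + v_{7} = 0 ; sig = ⟨2 | 0⟩
  P={2,4}:  v_{2} + v_{4} = 0 ; sig = ⟨2 | 0⟩
  P={0,3}:  v_{0} + v_{3} = v_{2} ; sig = ⟨2 | 1⟩
  P={1,6}:  v_{1} + v_{6} = v_{4} ; sig = ⟨2 | 1⟩
  P={2,5}:  v_{2} + v_{5} = v_{3} ; sig = ⟨2 | 1⟩
  P={2,6}:  v_{2} + v_{6} = v_{7} ; sig = ⟨2 | 1⟩
  P={3,4}:  v_{3} + v_{4} = v_{5} ; sig = ⟨2 | 1⟩
  P={4,7}:  v_{4} + v_{7} = v_{6} ; sig = ⟨2 | 1⟩
  P={3,6}:  v_{3} + v_{6} = v_{5} + v_{7} ; sig = ⟨2 | 1 1⟩

Signatures (|P|; sorted positive RHS coefficients), sorted:
    |P|=2: 10 collections, coeffs (), (), (), (1), (1), (1), (1), (1), (1), (1,1)


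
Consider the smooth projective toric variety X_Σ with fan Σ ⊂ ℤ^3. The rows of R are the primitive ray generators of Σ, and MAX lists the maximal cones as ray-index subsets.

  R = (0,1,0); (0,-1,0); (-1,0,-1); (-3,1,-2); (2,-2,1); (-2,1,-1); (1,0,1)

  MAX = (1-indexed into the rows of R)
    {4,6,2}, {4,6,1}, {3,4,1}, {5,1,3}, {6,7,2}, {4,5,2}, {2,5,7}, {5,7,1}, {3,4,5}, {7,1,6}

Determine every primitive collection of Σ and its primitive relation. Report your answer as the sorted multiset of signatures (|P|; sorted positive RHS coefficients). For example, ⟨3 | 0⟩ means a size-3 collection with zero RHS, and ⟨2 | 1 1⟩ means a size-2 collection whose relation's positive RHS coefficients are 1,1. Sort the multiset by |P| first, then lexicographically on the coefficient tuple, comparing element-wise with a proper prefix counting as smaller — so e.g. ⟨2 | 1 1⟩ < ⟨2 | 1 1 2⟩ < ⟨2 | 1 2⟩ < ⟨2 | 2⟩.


7 minimal non-faces of Δ(Σ) (on 7 rays):

  • {1,2}:  v_{1} + v_{2} = 0 ; sig = ⟨2 | 0⟩
  • {3,7}:  v_{3} + v_{7} = 0 ; sig = ⟨2 | 0⟩
  • {3,6}:  v_{3} + v_{6} = v_{4} ; sig = ⟨2 | 1⟩
  • {4,7}:  v_{4} + v_{7} = v_{6} ; sig = ⟨2 | 1⟩
  • {5,6}:  v_{5} + v_{6} = v_{2} ; sig = ⟨2 | 1⟩
  • {2,3}:  v_{2} + v_{3} = v_{4} + v_{5} ; sig = ⟨2 | 1 1⟩
  • {1,4,5}:  v_{1} + v_{4} + v_{5} = v_{3} ; sig = ⟨3 | 1⟩

Signatures (|P|; sorted positive RHS coefficients), sorted:
    |P|=2: 6 collections, coeffs (), (), (1), (1), (1), (1,1)
    |P|=3: 1 collection, coeffs (1)


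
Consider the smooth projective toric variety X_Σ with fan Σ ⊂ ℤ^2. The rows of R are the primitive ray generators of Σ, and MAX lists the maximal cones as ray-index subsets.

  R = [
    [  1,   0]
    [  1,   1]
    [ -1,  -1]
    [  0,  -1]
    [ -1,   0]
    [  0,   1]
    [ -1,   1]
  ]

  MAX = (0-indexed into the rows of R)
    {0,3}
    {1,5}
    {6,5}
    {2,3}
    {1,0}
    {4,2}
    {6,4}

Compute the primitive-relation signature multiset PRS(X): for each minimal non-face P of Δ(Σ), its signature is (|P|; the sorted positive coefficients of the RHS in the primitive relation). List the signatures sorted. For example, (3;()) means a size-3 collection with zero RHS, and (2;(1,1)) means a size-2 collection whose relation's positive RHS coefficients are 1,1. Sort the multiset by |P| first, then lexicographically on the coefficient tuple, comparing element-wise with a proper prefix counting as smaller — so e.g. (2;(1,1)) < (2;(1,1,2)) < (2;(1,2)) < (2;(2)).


The 14 primitive collections of Σ (r=7, n=2):

  P={0,4}:  v_{0} + v_{4} = 0  so sig = (2;())
  P={1,2}:  v_{1} + v_{2} = 0  so sig = (2;())
  P={3,5}:  v_{3} + v_{5} = 0  so sig = (2;())
  P={0,2}:  v_{0} + v_{2} = v_{3}  so sig = (2;(1))
  P={0,5}:  v_{0} + v_{5} = v_{1}  so sig = (2;(1))
  P={0,6}:  v_{0} + v_{6} = v_{5}  so sig = (2;(1))
  P={1,3}:  v_{1} + v_{3} = v_{0}  so sig = (2;(1))
  P={1,4}:  v_{1} + v_{4} = v_{5}  so sig = (2;(1))
  P={2,5}:  v_{2} + v_{5} = v_{4}  so sig = (2;(1))
  P={3,4}:  v_{3} + v_{4} = v_{2}  so sig = (2;(1))
  P={3,6}:  v_{3} + v_{6} = v_{4}  so sig = (2;(1))
  P={4,5}:  v_{4} + v_{5} = v_{6}  so sig = (2;(1))
  P={1,6}:  v_{1} + v_{6} = 2·v_{5}  so sig = (2;(2))
  P={2,6}:  v_{2} + v_{6} = 2·v_{4}  so sig = (2;(2))

Hence PRS(X_Σ) =
{ (2;()) ×3,  (2;(1)) ×9,  (2;(2)) ×2 }


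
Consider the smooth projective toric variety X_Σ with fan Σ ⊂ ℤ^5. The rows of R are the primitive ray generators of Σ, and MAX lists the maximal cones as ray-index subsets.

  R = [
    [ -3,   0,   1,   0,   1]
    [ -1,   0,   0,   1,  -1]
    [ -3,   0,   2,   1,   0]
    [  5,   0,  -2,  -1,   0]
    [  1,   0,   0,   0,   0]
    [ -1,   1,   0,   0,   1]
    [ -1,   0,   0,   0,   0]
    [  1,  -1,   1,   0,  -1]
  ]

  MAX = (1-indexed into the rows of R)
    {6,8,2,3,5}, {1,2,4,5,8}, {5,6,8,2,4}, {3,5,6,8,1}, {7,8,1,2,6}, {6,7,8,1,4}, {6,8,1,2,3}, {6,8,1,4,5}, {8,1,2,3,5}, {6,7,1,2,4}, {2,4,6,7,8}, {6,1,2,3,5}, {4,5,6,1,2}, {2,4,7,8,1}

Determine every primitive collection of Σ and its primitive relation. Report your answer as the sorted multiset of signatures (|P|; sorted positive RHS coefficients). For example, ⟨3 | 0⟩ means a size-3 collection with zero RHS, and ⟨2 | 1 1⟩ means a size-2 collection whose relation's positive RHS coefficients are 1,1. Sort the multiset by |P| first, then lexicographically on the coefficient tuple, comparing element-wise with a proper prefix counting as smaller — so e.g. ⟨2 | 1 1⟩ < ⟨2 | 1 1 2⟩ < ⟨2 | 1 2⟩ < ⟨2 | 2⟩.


Σ has 5 primitive collections:

  • {5,7}:  v_{5} + v_{7} = 0  ⇒ sig = ⟨2 | 0⟩
  • {3,7}:  v_{3} + v_{7} = v_{1} + v_{2} + v_{6} + v_{8}  ⇒ sig = ⟨2 | 1 1 1 1⟩
  • {3,4}:  v_{3} + v_{4} = 2·v_{5}  ⇒ sig = ⟨2 | 2⟩
  • {1,2,4,6,8}:  v_{1} + v_{2} + v_{4} + v_{6} + v_{8} = v_{5}  ⇒ sig = ⟨5 | 1⟩
  • {1,2,5,6,8}:  v_{1} + v_{2} + v_{5} + v_{6} + v_{8} = v_{3}  ⇒ sig = ⟨5 | 1⟩

Signatures (|P|; sorted positive RHS coefficients), sorted:
[⟨2 | 0⟩, ⟨2 | 1 1 1 1⟩, ⟨2 | 2⟩, ⟨5 | 1⟩, ⟨5 | 1⟩]


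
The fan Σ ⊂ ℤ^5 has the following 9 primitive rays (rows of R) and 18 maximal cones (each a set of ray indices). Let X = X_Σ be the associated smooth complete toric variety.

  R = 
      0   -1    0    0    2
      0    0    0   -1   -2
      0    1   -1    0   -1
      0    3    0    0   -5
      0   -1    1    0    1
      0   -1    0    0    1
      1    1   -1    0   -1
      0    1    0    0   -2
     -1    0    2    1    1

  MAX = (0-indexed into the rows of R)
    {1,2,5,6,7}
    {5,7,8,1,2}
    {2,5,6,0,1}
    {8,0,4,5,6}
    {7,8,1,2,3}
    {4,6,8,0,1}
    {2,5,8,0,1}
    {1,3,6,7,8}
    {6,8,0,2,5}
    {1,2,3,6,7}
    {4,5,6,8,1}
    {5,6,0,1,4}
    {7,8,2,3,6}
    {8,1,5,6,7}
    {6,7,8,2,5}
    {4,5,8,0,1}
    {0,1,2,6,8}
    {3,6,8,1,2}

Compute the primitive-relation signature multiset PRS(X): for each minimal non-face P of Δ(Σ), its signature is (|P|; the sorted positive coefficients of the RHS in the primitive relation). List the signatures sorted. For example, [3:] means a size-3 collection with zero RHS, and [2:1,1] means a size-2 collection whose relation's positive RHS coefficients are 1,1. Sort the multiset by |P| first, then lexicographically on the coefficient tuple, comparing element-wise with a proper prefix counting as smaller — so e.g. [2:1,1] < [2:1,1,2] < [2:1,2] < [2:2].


Δ(Σ) — 9 vertices, 9 min non-faces:

  {0,7}:  v_{0} + v_{7} = 0  ⟹  sig = [2:]
  {2,4}:  v_{2} + v_{4} = 0  ⟹  sig = [2:]
  {0,3}:  v_{0} + v_{3} = v_{1} + v_{2} + v_{6} + v_{8}  ⟹  sig = [2:1,1,1,1]
  {3,4}:  v_{3} + v_{4} = v_{1} + v_{6} + v_{7} + v_{8}  ⟹  sig = [2:1,1,1,1]
  {4,7}:  v_{4} + v_{7} = v_{1} + v_{5} + v_{6} + v_{8}  ⟹  sig = [2:1,1,1,1]
  {3,5}:  v_{3} + v_{5} = 2·v_{7}  ⟹  sig = [2:2]
  {0,1,5,6,8}:  v_{0} + v_{1} + v_{5} + v_{6} + v_{8} = v_{4}  ⟹  sig = [5:1]
  {1,2,5,6,8}:  v_{1} + v_{2} + v_{5} + v_{6} + v_{8} = v_{7}  ⟹  sig = [5:1]
  {1,2,6,7,8}:  v_{1} + v_{2} + v_{6} + v_{7} + v_{8} = v_{3}  ⟹  sig = [5:1]

Sorted signature multiset PRS(X):
    [2:]
    [2:]
    [2:1,1,1,1]
    [2:1,1,1,1]
    [2:1,1,1,1]
    [2:2]
    [5:1]
    [5:1]
    [5:1]


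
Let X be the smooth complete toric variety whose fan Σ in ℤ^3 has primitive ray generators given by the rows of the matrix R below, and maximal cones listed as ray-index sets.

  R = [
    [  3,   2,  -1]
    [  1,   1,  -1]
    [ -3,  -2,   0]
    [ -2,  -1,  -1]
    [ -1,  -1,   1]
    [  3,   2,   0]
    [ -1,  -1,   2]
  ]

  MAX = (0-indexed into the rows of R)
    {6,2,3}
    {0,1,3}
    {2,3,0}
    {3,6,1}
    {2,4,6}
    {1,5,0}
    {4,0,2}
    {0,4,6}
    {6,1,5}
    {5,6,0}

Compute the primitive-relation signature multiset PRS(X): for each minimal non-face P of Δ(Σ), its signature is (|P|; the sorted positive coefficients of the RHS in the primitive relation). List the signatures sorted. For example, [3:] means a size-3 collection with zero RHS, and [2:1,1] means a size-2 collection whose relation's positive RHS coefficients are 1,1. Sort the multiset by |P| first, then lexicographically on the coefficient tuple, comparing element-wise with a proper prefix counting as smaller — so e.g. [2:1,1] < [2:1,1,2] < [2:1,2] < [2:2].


|primitive collections| = 9. Relations:

  P = {1,4}:  v_{1} + v_{4} = 0  →  sig = [2:]
  P = {2,5}:  v_{2} + v_{5} = 0  →  sig = [2:]
  P = {1,2}:  v_{1} + v_{2} = v_{3}  →  sig = [2:1]
  P = {3,4}:  v_{3} + v_{4} = v_{2}  →  sig = [2:1]
  P = {3,5}:  v_{3} + v_{5} = v_{1}  →  sig = [2:1]
  P = {4,5}:  v_{4} + v_{5} = v_{0} + v_{6}  →  sig = [2:1,1]
  P = {0,3,6}:  v_{0} + v_{3} + v_{6} = 0  →  sig = [3:]
  P = {0,1,6}:  v_{0} + v_{1} + v_{6} = v_{5}  →  sig = [3:1]
  P = {0,2,6}:  v_{0} + v_{2} + v_{6} = v_{4}  →  sig = [3:1]

Signatures (|P|; sorted positive RHS coefficients), sorted:
{ [2:] ×2,  [2:1] ×3,  [2:1,1],  [3:],  [3:1] ×2 }


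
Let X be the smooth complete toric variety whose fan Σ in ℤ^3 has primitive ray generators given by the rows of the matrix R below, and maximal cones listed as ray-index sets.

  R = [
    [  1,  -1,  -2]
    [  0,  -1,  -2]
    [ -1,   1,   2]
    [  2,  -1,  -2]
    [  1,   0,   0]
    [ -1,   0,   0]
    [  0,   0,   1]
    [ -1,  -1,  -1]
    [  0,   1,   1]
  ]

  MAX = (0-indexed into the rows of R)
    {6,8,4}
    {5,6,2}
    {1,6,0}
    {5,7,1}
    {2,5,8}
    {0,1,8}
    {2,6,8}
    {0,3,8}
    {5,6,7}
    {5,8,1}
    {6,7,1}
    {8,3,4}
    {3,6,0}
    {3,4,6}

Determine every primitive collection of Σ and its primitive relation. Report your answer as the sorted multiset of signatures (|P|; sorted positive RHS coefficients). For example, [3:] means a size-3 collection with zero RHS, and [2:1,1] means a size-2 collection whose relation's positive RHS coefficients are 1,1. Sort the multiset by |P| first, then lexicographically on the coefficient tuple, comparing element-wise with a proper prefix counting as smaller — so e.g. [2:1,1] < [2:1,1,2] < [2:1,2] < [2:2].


Minimal non-faces — 20 found among 9 rays, 14 max cones:

  • {0,2}:  v_{0} + v_{2} = 0  so sig = [2:]
  • {4,5}:  v_{4} + v_{5} = 0  so sig = [2:]
  • {0,4}:  v_{0} + v_{4} = v_{3}  so sig = [2:1]
  • {0,5}:  v_{0} + v_{5} = v_{1}  so sig = [2:1]
  • {1,2}:  v_{1} + v_{2} = v_{5}  so sig = [2:1]
  • {1,4}:  v_{1} + v_{4} = v_{0}  so sig = [2:1]
  • {2,3}:  v_{2} + v_{3} = v_{4}  so sig = [2:1]
  • {3,5}:  v_{3} + v_{5} = v_{0}  so sig = [2:1]
  • {7,8}:  v_{7} + v_{8} = v_{5}  so sig = [2:1]
  • {2,4}:  v_{2} + v_{4} = v_{6} + v_{8}  so sig = [2:1,1]
  • {4,7}:  v_{4} + v_{7} = v_{1} + v_{6}  so sig = [2:1,1]
  • {3,7}:  v_{3} + v_{7} = v_{0} + v_{1} + v_{6}  so sig = [2:1,1,1]
  • {0,7}:  v_{0} + v_{7} = 2·v_{1} + v_{6}  so sig = [2:1,2]
  • {2,7}:  v_{2} + v_{7} = 2·v_{5} + v_{6}  so sig = [2:1,2]
  • {1,3}:  v_{1} + v_{3} = 2·v_{0}  so sig = [2:2]
  • {1,6,8}:  v_{1} + v_{6} + v_{8} = 0  so sig = [3:]
  • {0,6,8}:  v_{0} + v_{6} + v_{8} = v_{4}  so sig = [3:1]
  • {1,5,6}:  v_{1} + v_{5} + v_{6} = v_{7}  so sig = [3:1]
  • {5,6,8}:  v_{5} + v_{6} + v_{8} = v_{2}  so sig = [3:1]
  • {3,6,8}:  v_{3} + v_{6} + v_{8} = 2·v_{4}  so sig = [3:2]

Sorted signature multiset PRS(X):
[[2:], [2:], [2:1], [2:1], [2:1], [2:1], [2:1], [2:1], [2:1], [2:1,1], [2:1,1], [2:1,1,1], [2:1,2], [2:1,2], [2:2], [3:], [3:1], [3:1], [3:1], [3:2]]


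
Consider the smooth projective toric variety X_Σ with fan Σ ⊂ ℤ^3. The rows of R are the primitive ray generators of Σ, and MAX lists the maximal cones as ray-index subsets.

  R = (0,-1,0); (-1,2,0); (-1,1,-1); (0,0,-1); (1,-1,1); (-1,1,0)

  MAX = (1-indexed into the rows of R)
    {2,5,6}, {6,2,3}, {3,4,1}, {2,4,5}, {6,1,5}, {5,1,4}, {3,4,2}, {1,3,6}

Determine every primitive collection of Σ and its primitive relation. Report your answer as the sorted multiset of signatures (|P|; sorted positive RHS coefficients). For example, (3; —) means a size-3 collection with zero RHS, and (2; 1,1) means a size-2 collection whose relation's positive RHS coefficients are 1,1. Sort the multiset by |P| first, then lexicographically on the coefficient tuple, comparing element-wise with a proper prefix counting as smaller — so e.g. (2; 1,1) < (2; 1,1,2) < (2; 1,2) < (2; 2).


Σ has 3 primitive collections:

  P={3,5}:  v_{3} + v_{5} = 0 — sig = (2; —)
  P={1,2}:  v_{1} + v_{2} = v_{6} — sig = (2; 1)
  P={4,6}:  v_{4} + v_{6} = v_{3} — sig = (2; 1)

Signatures (|P|; sorted positive RHS coefficients), sorted:
    |P|=2: 3 collections, coeffs (), (1), (1)


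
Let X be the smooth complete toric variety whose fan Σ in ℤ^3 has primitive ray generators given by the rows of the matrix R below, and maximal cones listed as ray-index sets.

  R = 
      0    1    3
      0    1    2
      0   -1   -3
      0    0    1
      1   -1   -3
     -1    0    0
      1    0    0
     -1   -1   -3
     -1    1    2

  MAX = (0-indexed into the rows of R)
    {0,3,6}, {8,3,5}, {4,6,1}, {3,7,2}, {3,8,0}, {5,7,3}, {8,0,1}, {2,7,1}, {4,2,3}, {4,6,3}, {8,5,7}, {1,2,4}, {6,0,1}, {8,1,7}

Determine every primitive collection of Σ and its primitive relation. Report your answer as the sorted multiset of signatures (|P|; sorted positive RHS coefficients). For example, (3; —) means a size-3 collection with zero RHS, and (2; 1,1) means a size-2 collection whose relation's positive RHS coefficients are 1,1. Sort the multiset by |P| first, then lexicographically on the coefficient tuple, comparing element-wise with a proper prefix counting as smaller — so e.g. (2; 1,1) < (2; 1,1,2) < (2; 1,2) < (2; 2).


16 minimal non-faces of Δ(Σ) (on 9 rays):

  {0,2}:  v_{0} + v_{2} = 0 ; sig = (2; —)
  {5,6}:  v_{5} + v_{6} = 0 ; sig = (2; —)
  {0,4}:  v_{0} + v_{4} = v_{6} ; sig = (2; 1)
  {0,7}:  v_{0} + v_{7} = v_{5} ; sig = (2; 1)
  {1,3}:  v_{1} + v_{3} = v_{0} ; sig = (2; 1)
  {1,5}:  v_{1} + v_{5} = v_{8} ; sig = (2; 1)
  {2,5}:  v_{2} + v_{5} = v_{7} ; sig = (2; 1)
  {2,6}:  v_{2} + v_{6} = v_{4} ; sig = (2; 1)
  {4,5}:  v_{4} + v_{5} = v_{2} ; sig = (2; 1)
  {6,7}:  v_{6} + v_{7} = v_{2} ; sig = (2; 1)
  {6,8}:  v_{6} + v_{8} = v_{1} ; sig = (2; 1)
  {0,5}:  v_{0} + v_{5} = v_{3} + v_{8} ; sig = (2; 1,1)
  {2,8}:  v_{2} + v_{8} = v_{1} + v_{7} ; sig = (2; 1,1)
  {4,8}:  v_{4} + v_{8} = v_{1} + v_{2} ; sig = (2; 1,1)
  {4,7}:  v_{4} + v_{7} = 2·v_{2} ; sig = (2; 2)
  {3,7,8}:  v_{3} + v_{7} + v_{8} = 2·v_{5} ; sig = (3; 2)

Hence PRS(X_Σ) =
{ (2; —) ×2,  (2; 1) ×9,  (2; 1,1) ×3,  (2; 2),  (3; 2) }


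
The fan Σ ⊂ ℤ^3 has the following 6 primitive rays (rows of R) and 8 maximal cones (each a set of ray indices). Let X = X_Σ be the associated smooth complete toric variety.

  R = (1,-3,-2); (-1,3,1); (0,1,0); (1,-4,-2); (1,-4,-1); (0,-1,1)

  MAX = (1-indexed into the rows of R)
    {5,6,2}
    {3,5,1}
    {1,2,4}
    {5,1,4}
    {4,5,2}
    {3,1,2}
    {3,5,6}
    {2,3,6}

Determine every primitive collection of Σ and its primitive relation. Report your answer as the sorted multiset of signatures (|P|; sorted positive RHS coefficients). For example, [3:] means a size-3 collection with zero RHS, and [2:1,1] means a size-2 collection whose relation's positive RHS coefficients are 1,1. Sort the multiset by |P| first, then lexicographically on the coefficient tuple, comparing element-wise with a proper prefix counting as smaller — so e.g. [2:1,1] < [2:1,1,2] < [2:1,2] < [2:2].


5 collections generate NE(X_Σ); each relation:

  • {1,6}:  v_{1} + v_{6} = v_{5} ; sig = [2:1]
  • {3,4}:  v_{3} + v_{4} = v_{1} ; sig = [2:1]
  • {4,6}:  v_{4} + v_{6} = v_{2} + 2·v_{5} ; sig = [2:1,2]
  • {2,3,5}:  v_{2} + v_{3} + v_{5} = 0 ; sig = [3:]
  • {1,2,5}:  v_{1} + v_{2} + v_{5} = v_{4} ; sig = [3:1]

Signatures (|P|; sorted positive RHS coefficients), sorted:
    [2:1]
    [2:1]
    [2:1,2]
    [3:]
    [3:1]
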